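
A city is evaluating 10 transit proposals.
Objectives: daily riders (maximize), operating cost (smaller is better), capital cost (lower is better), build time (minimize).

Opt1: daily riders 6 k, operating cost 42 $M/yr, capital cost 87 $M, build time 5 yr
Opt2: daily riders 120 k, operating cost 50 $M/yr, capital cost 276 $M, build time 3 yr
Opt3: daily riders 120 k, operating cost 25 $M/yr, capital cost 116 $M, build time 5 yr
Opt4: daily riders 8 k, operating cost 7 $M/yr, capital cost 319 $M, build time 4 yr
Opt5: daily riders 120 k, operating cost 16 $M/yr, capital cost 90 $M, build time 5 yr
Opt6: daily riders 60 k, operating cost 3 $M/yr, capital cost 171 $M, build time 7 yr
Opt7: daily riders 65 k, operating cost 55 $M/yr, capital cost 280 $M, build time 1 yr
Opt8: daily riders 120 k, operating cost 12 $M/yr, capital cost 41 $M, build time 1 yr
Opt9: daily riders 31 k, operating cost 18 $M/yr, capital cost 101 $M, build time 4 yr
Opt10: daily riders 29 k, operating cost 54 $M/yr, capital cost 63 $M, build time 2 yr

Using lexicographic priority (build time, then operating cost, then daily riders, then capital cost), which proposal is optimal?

First minimize build time: best is 1, kept {Opt7, Opt8}.
Then minimize operating cost: best is 12, kept {Opt8}.

Opt8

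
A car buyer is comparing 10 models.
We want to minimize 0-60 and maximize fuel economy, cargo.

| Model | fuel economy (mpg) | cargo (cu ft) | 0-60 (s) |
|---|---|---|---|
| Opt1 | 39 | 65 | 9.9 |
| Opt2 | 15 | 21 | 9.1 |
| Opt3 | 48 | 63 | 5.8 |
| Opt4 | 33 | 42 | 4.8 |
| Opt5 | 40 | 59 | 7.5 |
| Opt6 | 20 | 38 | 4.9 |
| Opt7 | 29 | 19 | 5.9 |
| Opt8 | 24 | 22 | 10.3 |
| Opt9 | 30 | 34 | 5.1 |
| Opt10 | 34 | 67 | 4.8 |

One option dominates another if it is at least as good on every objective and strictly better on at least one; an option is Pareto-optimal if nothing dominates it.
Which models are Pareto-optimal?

Opt1: not dominated.
Opt2: dominated by Opt3 (fuel economy 48≥15, cargo 63≥21, 0-60 5.8≤9.1).
Opt3: not dominated (best fuel economy).
Opt4: dominated by Opt10 (fuel economy 34≥33, cargo 67≥42, 0-60 4.8≤4.8).
Opt5: dominated by Opt3 (fuel economy 48≥40, cargo 63≥59, 0-60 5.8≤7.5).
Opt6: dominated by Opt4 (fuel economy 33≥20, cargo 42≥38, 0-60 4.8≤4.9).
Opt7: dominated by Opt3 (fuel economy 48≥29, cargo 63≥19, 0-60 5.8≤5.9).
Opt8: dominated by Opt1 (fuel economy 39≥24, cargo 65≥22, 0-60 9.9≤10.3).
Opt9: dominated by Opt4 (fuel economy 33≥30, cargo 42≥34, 0-60 4.8≤5.1).
Opt10: not dominated (best cargo).

Opt1, Opt3, Opt10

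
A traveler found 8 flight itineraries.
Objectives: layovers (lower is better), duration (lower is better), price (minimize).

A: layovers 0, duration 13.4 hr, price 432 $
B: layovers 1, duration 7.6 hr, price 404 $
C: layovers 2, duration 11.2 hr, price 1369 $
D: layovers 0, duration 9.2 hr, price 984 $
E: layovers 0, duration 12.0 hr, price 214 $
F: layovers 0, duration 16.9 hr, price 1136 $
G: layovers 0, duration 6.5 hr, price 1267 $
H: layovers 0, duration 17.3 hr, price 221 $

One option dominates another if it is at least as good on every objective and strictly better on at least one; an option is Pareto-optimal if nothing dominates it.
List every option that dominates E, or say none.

none

A: worse on duration (13.4 vs 12.0).
B: worse on layovers (1 vs 0).
C: worse on layovers (2 vs 0).
D: worse on price (984 vs 214).
F: worse on duration (16.9 vs 12.0).
G: worse on price (1267 vs 214).
H: worse on duration (17.3 vs 12.0).
No option dominates E.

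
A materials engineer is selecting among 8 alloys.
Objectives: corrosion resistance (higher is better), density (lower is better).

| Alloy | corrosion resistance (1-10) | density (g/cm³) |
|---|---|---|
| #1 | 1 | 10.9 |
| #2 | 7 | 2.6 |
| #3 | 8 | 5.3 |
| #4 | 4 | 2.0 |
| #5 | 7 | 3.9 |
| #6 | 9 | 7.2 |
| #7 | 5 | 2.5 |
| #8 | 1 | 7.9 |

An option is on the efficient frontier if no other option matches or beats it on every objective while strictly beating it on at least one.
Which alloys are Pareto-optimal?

#1: dominated by #2 (corrosion resistance 7≥1, density 2.6≤10.9).
#2: not dominated.
#3: not dominated.
#4: not dominated (best density).
#5: dominated by #2 (corrosion resistance 7≥7, density 2.6≤3.9).
#6: not dominated (best corrosion resistance).
#7: not dominated.
#8: dominated by #2 (corrosion resistance 7≥1, density 2.6≤7.9).

#2, #3, #4, #6, #7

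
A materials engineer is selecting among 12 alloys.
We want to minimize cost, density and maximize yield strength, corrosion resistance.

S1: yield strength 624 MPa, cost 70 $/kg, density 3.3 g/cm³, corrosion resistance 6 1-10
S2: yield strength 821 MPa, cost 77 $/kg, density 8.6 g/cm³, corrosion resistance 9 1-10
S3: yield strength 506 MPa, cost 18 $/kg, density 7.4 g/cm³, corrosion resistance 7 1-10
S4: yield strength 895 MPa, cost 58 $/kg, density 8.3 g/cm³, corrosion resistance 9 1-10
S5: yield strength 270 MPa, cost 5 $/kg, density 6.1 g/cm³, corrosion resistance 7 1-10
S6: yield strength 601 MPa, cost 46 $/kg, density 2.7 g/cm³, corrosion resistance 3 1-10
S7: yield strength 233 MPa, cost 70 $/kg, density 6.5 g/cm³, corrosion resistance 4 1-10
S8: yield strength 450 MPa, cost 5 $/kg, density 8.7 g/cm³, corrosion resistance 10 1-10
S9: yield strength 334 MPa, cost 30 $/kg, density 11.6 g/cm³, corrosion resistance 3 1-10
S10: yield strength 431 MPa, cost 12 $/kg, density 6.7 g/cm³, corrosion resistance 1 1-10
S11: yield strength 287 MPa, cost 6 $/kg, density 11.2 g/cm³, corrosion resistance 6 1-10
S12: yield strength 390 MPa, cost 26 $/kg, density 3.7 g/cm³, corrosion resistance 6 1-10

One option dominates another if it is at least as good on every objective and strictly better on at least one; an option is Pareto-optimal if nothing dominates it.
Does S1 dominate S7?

S1 vs S7: yield strength 624≥233, cost 70≤70, density 3.3≤6.5, corrosion resistance 6≥4 — S1 is at least as good on every objective with at least one strict improvement.

Yes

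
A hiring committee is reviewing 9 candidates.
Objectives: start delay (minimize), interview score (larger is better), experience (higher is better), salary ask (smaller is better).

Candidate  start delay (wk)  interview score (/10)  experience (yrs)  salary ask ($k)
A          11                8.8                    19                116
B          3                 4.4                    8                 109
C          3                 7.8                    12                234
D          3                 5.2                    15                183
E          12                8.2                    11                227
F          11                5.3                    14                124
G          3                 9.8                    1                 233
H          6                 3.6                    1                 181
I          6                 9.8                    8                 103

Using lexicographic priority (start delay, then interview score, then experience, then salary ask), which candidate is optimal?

G

First minimize start delay: best is 3, kept {B, C, D, G}.
Then maximize interview score: best is 9.8, kept {G}.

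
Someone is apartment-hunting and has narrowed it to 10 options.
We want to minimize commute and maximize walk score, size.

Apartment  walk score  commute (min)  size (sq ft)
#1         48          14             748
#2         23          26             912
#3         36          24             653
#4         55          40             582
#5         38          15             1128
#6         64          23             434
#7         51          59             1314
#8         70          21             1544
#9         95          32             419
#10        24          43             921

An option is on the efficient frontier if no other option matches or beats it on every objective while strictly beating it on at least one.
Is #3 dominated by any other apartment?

#1 vs #3: walk score 48≥36, commute 14≤24, size 748≥653 — #1 is at least as good on every objective and strictly better on at least one, so #1 dominates #3.

Yes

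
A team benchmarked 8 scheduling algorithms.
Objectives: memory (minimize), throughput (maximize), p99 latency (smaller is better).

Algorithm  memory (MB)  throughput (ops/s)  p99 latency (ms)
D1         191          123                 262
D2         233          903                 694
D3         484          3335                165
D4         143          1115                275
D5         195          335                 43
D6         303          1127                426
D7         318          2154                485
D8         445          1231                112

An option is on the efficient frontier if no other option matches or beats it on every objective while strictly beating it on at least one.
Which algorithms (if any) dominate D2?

D4

D4: memory 143≤233, throughput 1115≥903, p99 latency 275≤694 — dominates D2.
Others (D1, D3, D5, D6, D7, D8) are each worse than D2 on at least one objective.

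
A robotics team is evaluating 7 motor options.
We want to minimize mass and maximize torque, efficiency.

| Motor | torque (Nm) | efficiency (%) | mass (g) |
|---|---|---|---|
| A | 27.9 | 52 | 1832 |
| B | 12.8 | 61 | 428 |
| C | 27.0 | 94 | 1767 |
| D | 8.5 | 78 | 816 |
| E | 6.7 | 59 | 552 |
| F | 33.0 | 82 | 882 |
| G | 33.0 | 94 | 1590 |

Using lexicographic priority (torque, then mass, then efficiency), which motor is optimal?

First maximize torque: best is 33.0, kept {F, G}.
Then minimize mass: best is 882, kept {F}.

F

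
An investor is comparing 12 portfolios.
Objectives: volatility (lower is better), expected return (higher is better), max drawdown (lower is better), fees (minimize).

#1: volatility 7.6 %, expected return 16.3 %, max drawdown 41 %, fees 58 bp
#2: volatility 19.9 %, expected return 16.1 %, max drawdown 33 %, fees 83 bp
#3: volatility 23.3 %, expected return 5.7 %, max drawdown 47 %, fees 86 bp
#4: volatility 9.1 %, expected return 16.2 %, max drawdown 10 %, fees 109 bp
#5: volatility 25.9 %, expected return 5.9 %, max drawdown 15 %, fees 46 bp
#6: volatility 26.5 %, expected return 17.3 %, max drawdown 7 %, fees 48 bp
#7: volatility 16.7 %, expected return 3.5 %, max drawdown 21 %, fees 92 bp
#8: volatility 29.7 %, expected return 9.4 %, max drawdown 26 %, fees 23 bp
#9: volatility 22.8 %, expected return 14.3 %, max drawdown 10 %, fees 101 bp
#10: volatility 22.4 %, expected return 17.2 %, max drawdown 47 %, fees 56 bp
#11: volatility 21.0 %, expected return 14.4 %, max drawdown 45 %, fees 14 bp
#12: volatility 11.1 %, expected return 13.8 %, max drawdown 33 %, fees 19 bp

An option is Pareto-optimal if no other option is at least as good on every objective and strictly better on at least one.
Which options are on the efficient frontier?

#1: not dominated (best volatility).
#2: not dominated.
#3: dominated by #1 (volatility 7.6≤23.3, expected return 16.3≥5.7, max drawdown 41≤47, fees 58≤86).
#4: not dominated.
#5: not dominated.
#6: not dominated (best expected return).
#7: not dominated.
#8: not dominated.
#9: not dominated.
#10: not dominated.
#11: not dominated (best fees).
#12: not dominated.

#1, #2, #4, #5, #6, #7, #8, #9, #10, #11, #12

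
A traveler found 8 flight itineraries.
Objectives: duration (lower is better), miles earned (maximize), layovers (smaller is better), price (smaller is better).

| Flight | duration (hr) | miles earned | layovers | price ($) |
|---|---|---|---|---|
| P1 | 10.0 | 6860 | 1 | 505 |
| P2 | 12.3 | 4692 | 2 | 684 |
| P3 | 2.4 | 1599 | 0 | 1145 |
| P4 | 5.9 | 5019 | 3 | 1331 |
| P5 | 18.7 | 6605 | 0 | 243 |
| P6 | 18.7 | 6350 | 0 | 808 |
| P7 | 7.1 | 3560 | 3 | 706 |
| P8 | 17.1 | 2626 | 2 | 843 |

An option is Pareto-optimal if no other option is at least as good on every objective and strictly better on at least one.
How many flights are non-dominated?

P1: not dominated (best miles earned).
P2: dominated by P1 (duration 10.0≤12.3, miles earned 6860≥4692, layovers 1≤2, price 505≤684).
P3: not dominated (best duration).
P4: not dominated.
P5: not dominated (best price).
P6: dominated by P5 (duration 18.7≤18.7, miles earned 6605≥6350, layovers 0≤0, price 243≤808).
P7: not dominated.
P8: dominated by P1 (duration 10.0≤17.1, miles earned 6860≥2626, layovers 1≤2, price 505≤843).
Pareto-optimal: P1, P3, P4, P5, P7 → 5.

5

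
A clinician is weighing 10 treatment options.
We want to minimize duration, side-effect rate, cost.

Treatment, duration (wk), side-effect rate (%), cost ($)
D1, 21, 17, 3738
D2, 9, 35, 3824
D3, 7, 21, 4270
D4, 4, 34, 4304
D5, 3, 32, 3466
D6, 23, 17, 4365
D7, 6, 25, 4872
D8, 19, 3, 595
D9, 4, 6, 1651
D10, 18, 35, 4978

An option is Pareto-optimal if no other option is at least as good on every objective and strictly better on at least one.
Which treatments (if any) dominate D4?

D5, D9

D5: duration 3≤4, side-effect rate 32≤34, cost 3466≤4304 — dominates D4.
D9: duration 4≤4, side-effect rate 6≤34, cost 1651≤4304 — dominates D4.
Others (D1, D2, D3, D6, D7, D8, D10) are each worse than D4 on at least one objective.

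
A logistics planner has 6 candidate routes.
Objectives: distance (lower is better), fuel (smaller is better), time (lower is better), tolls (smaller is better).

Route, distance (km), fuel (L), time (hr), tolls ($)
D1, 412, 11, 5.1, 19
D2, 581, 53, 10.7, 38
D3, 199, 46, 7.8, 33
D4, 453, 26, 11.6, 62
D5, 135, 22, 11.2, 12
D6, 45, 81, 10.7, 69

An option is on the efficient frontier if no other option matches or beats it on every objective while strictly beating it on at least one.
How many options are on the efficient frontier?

D1: not dominated (best fuel).
D2: dominated by D1 (distance 412≤581, fuel 11≤53, time 5.1≤10.7, tolls 19≤38).
D3: not dominated.
D4: dominated by D1 (distance 412≤453, fuel 11≤26, time 5.1≤11.6, tolls 19≤62).
D5: not dominated (best tolls).
D6: not dominated (best distance).
Pareto-optimal: D1, D3, D5, D6 → 4.

4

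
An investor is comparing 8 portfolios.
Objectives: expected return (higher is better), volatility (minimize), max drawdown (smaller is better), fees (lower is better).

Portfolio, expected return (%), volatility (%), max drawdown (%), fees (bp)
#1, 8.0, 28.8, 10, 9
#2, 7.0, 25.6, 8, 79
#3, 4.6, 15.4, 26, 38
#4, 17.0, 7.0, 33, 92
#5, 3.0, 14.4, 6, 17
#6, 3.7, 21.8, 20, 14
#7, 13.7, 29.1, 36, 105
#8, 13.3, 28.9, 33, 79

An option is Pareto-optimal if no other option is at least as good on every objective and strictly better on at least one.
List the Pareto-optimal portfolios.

#1: not dominated (best fees).
#2: not dominated.
#3: not dominated.
#4: not dominated (best expected return).
#5: not dominated (best max drawdown).
#6: not dominated.
#7: dominated by #4 (expected return 17.0≥13.7, volatility 7.0≤29.1, max drawdown 33≤36, fees 92≤105).
#8: not dominated.

#1, #2, #3, #4, #5, #6, #8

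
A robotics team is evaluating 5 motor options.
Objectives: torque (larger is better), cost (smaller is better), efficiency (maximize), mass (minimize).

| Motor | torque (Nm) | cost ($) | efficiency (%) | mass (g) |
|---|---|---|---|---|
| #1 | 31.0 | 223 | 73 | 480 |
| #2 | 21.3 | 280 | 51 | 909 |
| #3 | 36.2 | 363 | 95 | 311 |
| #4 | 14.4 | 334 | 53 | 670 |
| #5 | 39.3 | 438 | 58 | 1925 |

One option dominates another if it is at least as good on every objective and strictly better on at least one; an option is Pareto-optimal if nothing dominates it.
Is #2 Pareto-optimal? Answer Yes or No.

No

#1 vs #2: torque 31.0≥21.3, cost 223≤280, efficiency 73≥51, mass 480≤909 — #1 is at least as good on every objective and strictly better on at least one, so #1 dominates #2.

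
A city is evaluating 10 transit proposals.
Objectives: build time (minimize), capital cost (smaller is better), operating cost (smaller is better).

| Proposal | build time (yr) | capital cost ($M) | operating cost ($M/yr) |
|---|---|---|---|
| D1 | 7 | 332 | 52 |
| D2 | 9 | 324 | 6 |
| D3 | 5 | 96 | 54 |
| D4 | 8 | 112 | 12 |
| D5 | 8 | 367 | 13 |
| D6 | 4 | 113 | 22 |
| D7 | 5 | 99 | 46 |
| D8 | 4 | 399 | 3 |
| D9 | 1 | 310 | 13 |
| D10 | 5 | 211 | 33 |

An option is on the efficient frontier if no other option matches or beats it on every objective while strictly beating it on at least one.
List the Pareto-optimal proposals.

D1: dominated by D6 (build time 4≤7, capital cost 113≤332, operating cost 22≤52).
D2: not dominated.
D3: not dominated (best capital cost).
D4: not dominated.
D5: dominated by D4 (build time 8≤8, capital cost 112≤367, operating cost 12≤13).
D6: not dominated.
D7: not dominated.
D8: not dominated (best operating cost).
D9: not dominated (best build time).
D10: dominated by D6 (build time 4≤5, capital cost 113≤211, operating cost 22≤33).

D2, D3, D4, D6, D7, D8, D9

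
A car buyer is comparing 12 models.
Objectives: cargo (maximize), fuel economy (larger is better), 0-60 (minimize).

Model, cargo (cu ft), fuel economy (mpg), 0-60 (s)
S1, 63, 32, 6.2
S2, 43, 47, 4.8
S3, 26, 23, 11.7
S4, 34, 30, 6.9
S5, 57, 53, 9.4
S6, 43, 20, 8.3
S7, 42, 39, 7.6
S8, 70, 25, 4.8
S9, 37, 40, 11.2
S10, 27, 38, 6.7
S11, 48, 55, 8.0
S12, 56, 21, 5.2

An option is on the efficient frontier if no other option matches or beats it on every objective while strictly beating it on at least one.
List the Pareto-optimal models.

S1: not dominated.
S2: not dominated.
S3: dominated by S1 (cargo 63≥26, fuel economy 32≥23, 0-60 6.2≤11.7).
S4: dominated by S1 (cargo 63≥34, fuel economy 32≥30, 0-60 6.2≤6.9).
S5: not dominated.
S6: dominated by S1 (cargo 63≥43, fuel economy 32≥20, 0-60 6.2≤8.3).
S7: dominated by S2 (cargo 43≥42, fuel economy 47≥39, 0-60 4.8≤7.6).
S8: not dominated (best cargo).
S9: dominated by S2 (cargo 43≥37, fuel economy 47≥40, 0-60 4.8≤11.2).
S10: dominated by S2 (cargo 43≥27, fuel economy 47≥38, 0-60 4.8≤6.7).
S11: not dominated (best fuel economy).
S12: dominated by S8 (cargo 70≥56, fuel economy 25≥21, 0-60 4.8≤5.2).

S1, S2, S5, S8, S11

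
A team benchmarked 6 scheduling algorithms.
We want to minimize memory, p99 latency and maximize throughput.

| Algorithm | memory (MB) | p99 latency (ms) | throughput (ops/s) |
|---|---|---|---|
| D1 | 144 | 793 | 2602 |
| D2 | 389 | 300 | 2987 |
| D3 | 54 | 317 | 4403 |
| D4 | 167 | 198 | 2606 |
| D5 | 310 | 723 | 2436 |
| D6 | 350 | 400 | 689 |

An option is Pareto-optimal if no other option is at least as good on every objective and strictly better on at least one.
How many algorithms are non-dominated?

D1: dominated by D3 (memory 54≤144, p99 latency 317≤793, throughput 4403≥2602).
D2: not dominated.
D3: not dominated (best memory).
D4: not dominated (best p99 latency).
D5: dominated by D3 (memory 54≤310, p99 latency 317≤723, throughput 4403≥2436).
D6: dominated by D3 (memory 54≤350, p99 latency 317≤400, throughput 4403≥689).
Pareto-optimal: D2, D3, D4 → 3.

3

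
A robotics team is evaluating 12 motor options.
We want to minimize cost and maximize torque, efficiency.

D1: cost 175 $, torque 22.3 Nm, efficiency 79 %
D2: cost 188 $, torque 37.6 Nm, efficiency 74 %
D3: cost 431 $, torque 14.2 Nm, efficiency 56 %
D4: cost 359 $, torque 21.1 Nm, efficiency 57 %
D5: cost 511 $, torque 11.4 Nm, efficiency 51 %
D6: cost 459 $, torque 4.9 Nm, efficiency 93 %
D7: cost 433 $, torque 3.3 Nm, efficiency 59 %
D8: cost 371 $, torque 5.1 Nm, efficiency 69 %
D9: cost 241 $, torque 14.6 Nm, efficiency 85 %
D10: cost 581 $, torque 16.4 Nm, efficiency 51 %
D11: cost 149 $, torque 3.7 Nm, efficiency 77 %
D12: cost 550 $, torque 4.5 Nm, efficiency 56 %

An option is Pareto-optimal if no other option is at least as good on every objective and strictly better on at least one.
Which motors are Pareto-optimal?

D1: not dominated.
D2: not dominated (best torque).
D3: dominated by D1 (cost 175≤431, torque 22.3≥14.2, efficiency 79≥56).
D4: dominated by D1 (cost 175≤359, torque 22.3≥21.1, efficiency 79≥57).
D5: dominated by D1 (cost 175≤511, torque 22.3≥11.4, efficiency 79≥51).
D6: not dominated (best efficiency).
D7: dominated by D1 (cost 175≤433, torque 22.3≥3.3, efficiency 79≥59).
D8: dominated by D1 (cost 175≤371, torque 22.3≥5.1, efficiency 79≥69).
D9: not dominated.
D10: dominated by D1 (cost 175≤581, torque 22.3≥16.4, efficiency 79≥51).
D11: not dominated (best cost).
D12: dominated by D1 (cost 175≤550, torque 22.3≥4.5, efficiency 79≥56).

D1, D2, D6, D9, D11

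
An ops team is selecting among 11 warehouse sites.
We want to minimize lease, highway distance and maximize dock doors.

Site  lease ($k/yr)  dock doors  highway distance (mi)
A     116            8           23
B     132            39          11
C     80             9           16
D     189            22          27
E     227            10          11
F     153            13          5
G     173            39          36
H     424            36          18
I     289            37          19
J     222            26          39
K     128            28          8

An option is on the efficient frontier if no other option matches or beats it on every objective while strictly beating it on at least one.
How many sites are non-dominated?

4

A: dominated by C (lease 80≤116, dock doors 9≥8, highway distance 16≤23).
B: not dominated.
C: not dominated (best lease).
D: dominated by B (lease 132≤189, dock doors 39≥22, highway distance 11≤27).
E: dominated by B (lease 132≤227, dock doors 39≥10, highway distance 11≤11).
F: not dominated (best highway distance).
G: dominated by B (lease 132≤173, dock doors 39≥39, highway distance 11≤36).
H: dominated by B (lease 132≤424, dock doors 39≥36, highway distance 11≤18).
I: dominated by B (lease 132≤289, dock doors 39≥37, highway distance 11≤19).
J: dominated by B (lease 132≤222, dock doors 39≥26, highway distance 11≤39).
K: not dominated.
Pareto-optimal: B, C, F, K → 4.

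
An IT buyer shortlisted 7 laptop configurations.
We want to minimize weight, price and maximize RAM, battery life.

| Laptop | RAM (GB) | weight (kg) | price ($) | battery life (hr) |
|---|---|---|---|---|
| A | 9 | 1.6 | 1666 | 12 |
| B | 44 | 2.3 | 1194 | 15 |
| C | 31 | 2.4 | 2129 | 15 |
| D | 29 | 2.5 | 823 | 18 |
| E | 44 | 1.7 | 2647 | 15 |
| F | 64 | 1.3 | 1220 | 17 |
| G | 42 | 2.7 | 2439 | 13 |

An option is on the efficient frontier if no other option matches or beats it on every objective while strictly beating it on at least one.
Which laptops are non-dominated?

A: dominated by F (RAM 64≥9, weight 1.3≤1.6, price 1220≤1666, battery life 17≥12).
B: not dominated.
C: dominated by B (RAM 44≥31, weight 2.3≤2.4, price 1194≤2129, battery life 15≥15).
D: not dominated (best price).
E: dominated by F (RAM 64≥44, weight 1.3≤1.7, price 1220≤2647, battery life 17≥15).
F: not dominated (best RAM).
G: dominated by B (RAM 44≥42, weight 2.3≤2.7, price 1194≤2439, battery life 15≥13).

B, D, F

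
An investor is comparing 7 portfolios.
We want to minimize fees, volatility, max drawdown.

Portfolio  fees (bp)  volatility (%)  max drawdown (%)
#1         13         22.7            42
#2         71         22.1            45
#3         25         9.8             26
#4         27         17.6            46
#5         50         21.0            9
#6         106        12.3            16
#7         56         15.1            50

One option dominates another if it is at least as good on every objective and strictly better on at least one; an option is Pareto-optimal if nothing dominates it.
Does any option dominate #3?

No

#1: worse on volatility (22.7 vs 9.8).
#2: worse on fees (71 vs 25).
#4: worse on fees (27 vs 25).
#5: worse on fees (50 vs 25).
#6: worse on fees (106 vs 25).
#7: worse on fees (56 vs 25).
No option is at least as good as #3 on every objective and strictly better on one.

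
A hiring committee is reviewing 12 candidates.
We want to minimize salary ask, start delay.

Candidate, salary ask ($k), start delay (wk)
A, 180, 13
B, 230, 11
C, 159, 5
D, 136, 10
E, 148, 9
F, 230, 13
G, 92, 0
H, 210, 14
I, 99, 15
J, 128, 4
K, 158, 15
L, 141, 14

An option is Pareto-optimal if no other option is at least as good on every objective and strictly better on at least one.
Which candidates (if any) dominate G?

A: worse on salary ask (180 vs 92).
B: worse on salary ask (230 vs 92).
C: worse on salary ask (159 vs 92).
D: worse on salary ask (136 vs 92).
E: worse on salary ask (148 vs 92).
F: worse on salary ask (230 vs 92).
H: worse on salary ask (210 vs 92).
I: worse on salary ask (99 vs 92).
J: worse on salary ask (128 vs 92).
K: worse on salary ask (158 vs 92).
L: worse on salary ask (141 vs 92).
No option dominates G.

none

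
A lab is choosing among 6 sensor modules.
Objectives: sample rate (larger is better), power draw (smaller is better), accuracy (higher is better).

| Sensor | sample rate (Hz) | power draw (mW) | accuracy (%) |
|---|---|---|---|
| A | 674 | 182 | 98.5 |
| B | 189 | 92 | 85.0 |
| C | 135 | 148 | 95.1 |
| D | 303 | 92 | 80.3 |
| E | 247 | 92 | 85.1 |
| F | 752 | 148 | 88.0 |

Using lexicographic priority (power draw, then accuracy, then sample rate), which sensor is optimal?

First minimize power draw: best is 92, kept {B, D, E}.
Then maximize accuracy: best is 85.1, kept {E}.

E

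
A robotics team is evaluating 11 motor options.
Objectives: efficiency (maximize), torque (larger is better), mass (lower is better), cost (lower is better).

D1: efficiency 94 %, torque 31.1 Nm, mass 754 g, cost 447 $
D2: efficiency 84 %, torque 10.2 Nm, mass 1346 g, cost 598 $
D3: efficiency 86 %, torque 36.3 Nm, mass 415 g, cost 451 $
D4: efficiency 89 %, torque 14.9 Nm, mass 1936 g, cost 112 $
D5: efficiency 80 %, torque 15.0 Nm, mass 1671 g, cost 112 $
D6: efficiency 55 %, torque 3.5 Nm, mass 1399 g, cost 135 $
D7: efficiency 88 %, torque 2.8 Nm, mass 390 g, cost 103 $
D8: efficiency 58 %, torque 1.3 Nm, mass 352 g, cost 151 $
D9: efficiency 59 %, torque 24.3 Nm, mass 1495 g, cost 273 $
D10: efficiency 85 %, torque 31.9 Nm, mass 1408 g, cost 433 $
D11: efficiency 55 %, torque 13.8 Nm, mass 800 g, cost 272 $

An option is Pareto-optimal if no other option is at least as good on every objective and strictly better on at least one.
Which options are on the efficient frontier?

D1: not dominated (best efficiency).
D2: dominated by D1 (efficiency 94≥84, torque 31.1≥10.2, mass 754≤1346, cost 447≤598).
D3: not dominated (best torque).
D4: not dominated.
D5: not dominated.
D6: not dominated.
D7: not dominated (best cost).
D8: not dominated (best mass).
D9: not dominated.
D10: not dominated.
D11: not dominated.

D1, D3, D4, D5, D6, D7, D8, D9, D10, D11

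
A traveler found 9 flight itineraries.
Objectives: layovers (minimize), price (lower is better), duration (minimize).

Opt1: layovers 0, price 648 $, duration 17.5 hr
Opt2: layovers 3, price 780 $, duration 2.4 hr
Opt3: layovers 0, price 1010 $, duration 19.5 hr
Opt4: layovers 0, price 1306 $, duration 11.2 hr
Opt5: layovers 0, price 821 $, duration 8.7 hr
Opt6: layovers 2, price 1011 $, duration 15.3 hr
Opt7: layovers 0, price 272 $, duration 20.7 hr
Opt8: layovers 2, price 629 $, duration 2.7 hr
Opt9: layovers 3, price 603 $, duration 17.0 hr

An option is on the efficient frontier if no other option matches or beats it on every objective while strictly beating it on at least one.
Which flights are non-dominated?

Opt1, Opt2, Opt5, Opt7, Opt8, Opt9

Opt1: not dominated.
Opt2: not dominated (best duration).
Opt3: dominated by Opt1 (layovers 0≤0, price 648≤1010, duration 17.5≤19.5).
Opt4: dominated by Opt5 (layovers 0≤0, price 821≤1306, duration 8.7≤11.2).
Opt5: not dominated.
Opt6: dominated by Opt5 (layovers 0≤2, price 821≤1011, duration 8.7≤15.3).
Opt7: not dominated (best price).
Opt8: not dominated.
Opt9: not dominated.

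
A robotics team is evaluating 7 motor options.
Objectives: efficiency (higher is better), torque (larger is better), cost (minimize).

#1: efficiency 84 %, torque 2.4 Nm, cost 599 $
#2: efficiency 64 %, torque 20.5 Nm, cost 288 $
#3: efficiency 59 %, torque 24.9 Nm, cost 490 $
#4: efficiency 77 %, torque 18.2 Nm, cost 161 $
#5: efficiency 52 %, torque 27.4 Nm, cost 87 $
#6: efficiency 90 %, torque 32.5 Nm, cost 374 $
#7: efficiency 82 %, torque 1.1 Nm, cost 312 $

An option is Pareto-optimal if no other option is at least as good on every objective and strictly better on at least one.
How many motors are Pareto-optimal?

5

#1: dominated by #6 (efficiency 90≥84, torque 32.5≥2.4, cost 374≤599).
#2: not dominated.
#3: dominated by #6 (efficiency 90≥59, torque 32.5≥24.9, cost 374≤490).
#4: not dominated.
#5: not dominated (best cost).
#6: not dominated (best efficiency).
#7: not dominated.
Pareto-optimal: #2, #4, #5, #6, #7 → 5.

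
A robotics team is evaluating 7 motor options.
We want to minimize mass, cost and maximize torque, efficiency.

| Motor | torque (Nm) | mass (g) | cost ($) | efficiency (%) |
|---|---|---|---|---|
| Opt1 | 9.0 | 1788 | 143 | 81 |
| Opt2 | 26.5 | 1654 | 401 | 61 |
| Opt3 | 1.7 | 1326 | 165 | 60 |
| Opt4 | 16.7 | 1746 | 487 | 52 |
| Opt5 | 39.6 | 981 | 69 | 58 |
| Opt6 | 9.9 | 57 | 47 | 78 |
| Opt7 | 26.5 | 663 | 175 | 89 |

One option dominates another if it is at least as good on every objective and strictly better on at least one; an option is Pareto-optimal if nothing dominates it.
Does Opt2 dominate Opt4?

Opt2 vs Opt4: torque 26.5≥16.7, mass 1654≤1746, cost 401≤487, efficiency 61≥52 — Opt2 is at least as good on every objective with at least one strict improvement.

Yes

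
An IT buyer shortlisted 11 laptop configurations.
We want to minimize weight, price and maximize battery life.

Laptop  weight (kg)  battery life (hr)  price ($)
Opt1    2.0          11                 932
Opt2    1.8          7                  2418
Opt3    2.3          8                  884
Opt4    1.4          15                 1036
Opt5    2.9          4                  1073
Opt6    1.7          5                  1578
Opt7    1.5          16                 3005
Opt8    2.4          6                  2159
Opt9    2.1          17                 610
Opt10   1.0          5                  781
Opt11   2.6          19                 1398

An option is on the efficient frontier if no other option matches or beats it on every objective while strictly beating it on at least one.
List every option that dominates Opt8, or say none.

Opt1, Opt3, Opt4, Opt9

Opt1: weight 2.0≤2.4, battery life 11≥6, price 932≤2159 — dominates Opt8.
Opt3: weight 2.3≤2.4, battery life 8≥6, price 884≤2159 — dominates Opt8.
Opt4: weight 1.4≤2.4, battery life 15≥6, price 1036≤2159 — dominates Opt8.
Opt9: weight 2.1≤2.4, battery life 17≥6, price 610≤2159 — dominates Opt8.
Others (Opt2, Opt5, Opt6, Opt7, Opt10, Opt11) are each worse than Opt8 on at least one objective.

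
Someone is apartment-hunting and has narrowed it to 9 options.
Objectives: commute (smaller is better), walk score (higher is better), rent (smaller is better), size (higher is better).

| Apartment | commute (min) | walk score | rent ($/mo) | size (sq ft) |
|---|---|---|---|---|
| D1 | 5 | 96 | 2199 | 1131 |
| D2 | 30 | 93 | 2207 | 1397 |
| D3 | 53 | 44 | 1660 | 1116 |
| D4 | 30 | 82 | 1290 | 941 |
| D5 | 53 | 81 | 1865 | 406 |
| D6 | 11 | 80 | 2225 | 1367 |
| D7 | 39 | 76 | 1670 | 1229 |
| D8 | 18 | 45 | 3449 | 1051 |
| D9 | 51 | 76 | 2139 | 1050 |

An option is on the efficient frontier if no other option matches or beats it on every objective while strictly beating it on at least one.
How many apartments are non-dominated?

6

D1: not dominated (best commute).
D2: not dominated (best size).
D3: not dominated.
D4: not dominated (best rent).
D5: dominated by D4 (commute 30≤53, walk score 82≥81, rent 1290≤1865, size 941≥406).
D6: not dominated.
D7: not dominated.
D8: dominated by D1 (commute 5≤18, walk score 96≥45, rent 2199≤3449, size 1131≥1051).
D9: dominated by D7 (commute 39≤51, walk score 76≥76, rent 1670≤2139, size 1229≥1050).
Pareto-optimal: D1, D2, D3, D4, D6, D7 → 6.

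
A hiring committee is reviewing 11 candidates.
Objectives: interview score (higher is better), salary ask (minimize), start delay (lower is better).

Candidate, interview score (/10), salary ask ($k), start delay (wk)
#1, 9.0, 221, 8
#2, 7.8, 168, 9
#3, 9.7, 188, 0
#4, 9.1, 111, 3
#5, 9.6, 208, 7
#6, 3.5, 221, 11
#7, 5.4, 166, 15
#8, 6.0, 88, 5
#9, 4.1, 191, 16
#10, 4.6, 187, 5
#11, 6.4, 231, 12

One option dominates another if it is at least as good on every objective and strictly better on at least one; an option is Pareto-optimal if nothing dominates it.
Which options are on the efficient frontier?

#1: dominated by #3 (interview score 9.7≥9.0, salary ask 188≤221, start delay 0≤8).
#2: dominated by #4 (interview score 9.1≥7.8, salary ask 111≤168, start delay 3≤9).
#3: not dominated (best interview score).
#4: not dominated.
#5: dominated by #3 (interview score 9.7≥9.6, salary ask 188≤208, start delay 0≤7).
#6: dominated by #1 (interview score 9.0≥3.5, salary ask 221≤221, start delay 8≤11).
#7: dominated by #4 (interview score 9.1≥5.4, salary ask 111≤166, start delay 3≤15).
#8: not dominated (best salary ask).
#9: dominated by #2 (interview score 7.8≥4.1, salary ask 168≤191, start delay 9≤16).
#10: dominated by #4 (interview score 9.1≥4.6, salary ask 111≤187, start delay 3≤5).
#11: dominated by #1 (interview score 9.0≥6.4, salary ask 221≤231, start delay 8≤12).

#3, #4, #8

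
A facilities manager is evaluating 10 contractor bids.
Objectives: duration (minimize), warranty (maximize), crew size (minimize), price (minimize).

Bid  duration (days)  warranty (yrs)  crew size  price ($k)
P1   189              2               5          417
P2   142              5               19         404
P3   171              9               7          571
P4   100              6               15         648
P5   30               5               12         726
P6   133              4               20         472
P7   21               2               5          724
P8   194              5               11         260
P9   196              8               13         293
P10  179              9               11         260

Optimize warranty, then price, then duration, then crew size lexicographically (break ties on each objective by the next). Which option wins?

P10

First maximize warranty: best is 9, kept {P3, P10}.
Then minimize price: best is 260, kept {P10}.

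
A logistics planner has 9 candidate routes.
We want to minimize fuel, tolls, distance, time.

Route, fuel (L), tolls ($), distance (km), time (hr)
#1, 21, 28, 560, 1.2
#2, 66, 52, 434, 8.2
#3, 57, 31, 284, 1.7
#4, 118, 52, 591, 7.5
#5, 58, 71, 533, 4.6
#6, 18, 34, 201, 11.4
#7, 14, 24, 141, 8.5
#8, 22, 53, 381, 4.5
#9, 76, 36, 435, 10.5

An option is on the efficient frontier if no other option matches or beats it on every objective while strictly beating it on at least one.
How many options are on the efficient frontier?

#1: not dominated (best time).
#2: dominated by #3 (fuel 57≤66, tolls 31≤52, distance 284≤434, time 1.7≤8.2).
#3: not dominated.
#4: dominated by #1 (fuel 21≤118, tolls 28≤52, distance 560≤591, time 1.2≤7.5).
#5: dominated by #3 (fuel 57≤58, tolls 31≤71, distance 284≤533, time 1.7≤4.6).
#6: dominated by #7 (fuel 14≤18, tolls 24≤34, distance 141≤201, time 8.5≤11.4).
#7: not dominated (best fuel).
#8: not dominated.
#9: dominated by #3 (fuel 57≤76, tolls 31≤36, distance 284≤435, time 1.7≤10.5).
Pareto-optimal: #1, #3, #7, #8 → 4.

4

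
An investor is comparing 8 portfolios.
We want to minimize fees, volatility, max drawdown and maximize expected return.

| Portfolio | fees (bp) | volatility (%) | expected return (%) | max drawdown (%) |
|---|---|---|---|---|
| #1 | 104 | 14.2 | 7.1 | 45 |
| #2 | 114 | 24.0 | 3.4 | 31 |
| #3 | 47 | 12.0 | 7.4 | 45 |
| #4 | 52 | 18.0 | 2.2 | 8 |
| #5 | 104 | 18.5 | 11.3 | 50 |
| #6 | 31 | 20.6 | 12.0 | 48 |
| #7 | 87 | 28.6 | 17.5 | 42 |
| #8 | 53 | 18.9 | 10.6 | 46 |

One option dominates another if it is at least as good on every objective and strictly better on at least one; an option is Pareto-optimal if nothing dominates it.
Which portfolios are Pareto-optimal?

#2, #3, #4, #5, #6, #7, #8

#1: dominated by #3 (fees 47≤104, volatility 12.0≤14.2, expected return 7.4≥7.1, max drawdown 45≤45).
#2: not dominated.
#3: not dominated (best volatility).
#4: not dominated (best max drawdown).
#5: not dominated.
#6: not dominated (best fees).
#7: not dominated (best expected return).
#8: not dominated.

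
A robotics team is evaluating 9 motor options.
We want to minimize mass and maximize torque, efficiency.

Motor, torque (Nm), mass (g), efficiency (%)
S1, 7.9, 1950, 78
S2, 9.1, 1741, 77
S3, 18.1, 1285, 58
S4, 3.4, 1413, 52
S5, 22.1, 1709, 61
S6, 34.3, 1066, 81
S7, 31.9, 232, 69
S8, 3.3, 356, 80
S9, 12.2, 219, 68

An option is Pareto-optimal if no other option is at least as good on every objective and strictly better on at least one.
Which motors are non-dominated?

S6, S7, S8, S9

S1: dominated by S6 (torque 34.3≥7.9, mass 1066≤1950, efficiency 81≥78).
S2: dominated by S6 (torque 34.3≥9.1, mass 1066≤1741, efficiency 81≥77).
S3: dominated by S6 (torque 34.3≥18.1, mass 1066≤1285, efficiency 81≥58).
S4: dominated by S3 (torque 18.1≥3.4, mass 1285≤1413, efficiency 58≥52).
S5: dominated by S6 (torque 34.3≥22.1, mass 1066≤1709, efficiency 81≥61).
S6: not dominated (best torque).
S7: not dominated.
S8: not dominated.
S9: not dominated (best mass).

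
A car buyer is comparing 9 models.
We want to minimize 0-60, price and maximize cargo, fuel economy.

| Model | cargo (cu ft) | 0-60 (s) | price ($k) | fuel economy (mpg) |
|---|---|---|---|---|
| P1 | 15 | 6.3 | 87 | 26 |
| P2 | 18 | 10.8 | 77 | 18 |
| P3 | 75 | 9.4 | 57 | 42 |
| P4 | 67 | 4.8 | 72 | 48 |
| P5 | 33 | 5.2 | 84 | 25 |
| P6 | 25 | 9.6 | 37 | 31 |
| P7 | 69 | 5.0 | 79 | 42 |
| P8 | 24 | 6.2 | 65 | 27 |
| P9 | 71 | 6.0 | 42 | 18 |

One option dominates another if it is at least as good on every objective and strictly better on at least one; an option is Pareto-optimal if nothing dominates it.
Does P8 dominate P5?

P8 vs P5: P8 is worse on cargo (24 vs 33), so it does not dominate P5.

No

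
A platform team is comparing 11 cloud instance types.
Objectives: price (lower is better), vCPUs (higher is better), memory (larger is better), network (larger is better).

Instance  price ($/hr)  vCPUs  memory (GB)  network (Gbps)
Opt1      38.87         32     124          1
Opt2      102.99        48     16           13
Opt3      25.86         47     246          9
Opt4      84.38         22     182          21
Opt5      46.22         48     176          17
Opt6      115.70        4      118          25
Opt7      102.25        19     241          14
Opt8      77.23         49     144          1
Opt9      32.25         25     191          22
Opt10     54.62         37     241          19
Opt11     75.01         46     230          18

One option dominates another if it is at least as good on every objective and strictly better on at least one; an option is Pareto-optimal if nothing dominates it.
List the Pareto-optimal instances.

Opt1: dominated by Opt3 (price 25.86≤38.87, vCPUs 47≥32, memory 246≥124, network 9≥1).
Opt2: dominated by Opt5 (price 46.22≤102.99, vCPUs 48≥48, memory 176≥16, network 17≥13).
Opt3: not dominated (best price).
Opt4: dominated by Opt9 (price 32.25≤84.38, vCPUs 25≥22, memory 191≥182, network 22≥21).
Opt5: not dominated.
Opt6: not dominated (best network).
Opt7: dominated by Opt10 (price 54.62≤102.25, vCPUs 37≥19, memory 241≥241, network 19≥14).
Opt8: not dominated (best vCPUs).
Opt9: not dominated.
Opt10: not dominated.
Opt11: not dominated.

Opt3, Opt5, Opt6, Opt8, Opt9, Opt10, Opt11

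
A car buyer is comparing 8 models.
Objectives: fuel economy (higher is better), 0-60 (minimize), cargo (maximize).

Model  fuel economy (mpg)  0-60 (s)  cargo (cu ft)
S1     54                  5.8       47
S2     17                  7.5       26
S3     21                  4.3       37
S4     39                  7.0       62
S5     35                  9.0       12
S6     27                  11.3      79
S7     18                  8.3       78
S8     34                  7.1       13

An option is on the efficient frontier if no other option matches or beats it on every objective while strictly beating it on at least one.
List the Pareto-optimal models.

S1: not dominated (best fuel economy).
S2: dominated by S1 (fuel economy 54≥17, 0-60 5.8≤7.5, cargo 47≥26).
S3: not dominated (best 0-60).
S4: not dominated.
S5: dominated by S1 (fuel economy 54≥35, 0-60 5.8≤9.0, cargo 47≥12).
S6: not dominated (best cargo).
S7: not dominated.
S8: dominated by S1 (fuel economy 54≥34, 0-60 5.8≤7.1, cargo 47≥13).

S1, S3, S4, S6, S7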